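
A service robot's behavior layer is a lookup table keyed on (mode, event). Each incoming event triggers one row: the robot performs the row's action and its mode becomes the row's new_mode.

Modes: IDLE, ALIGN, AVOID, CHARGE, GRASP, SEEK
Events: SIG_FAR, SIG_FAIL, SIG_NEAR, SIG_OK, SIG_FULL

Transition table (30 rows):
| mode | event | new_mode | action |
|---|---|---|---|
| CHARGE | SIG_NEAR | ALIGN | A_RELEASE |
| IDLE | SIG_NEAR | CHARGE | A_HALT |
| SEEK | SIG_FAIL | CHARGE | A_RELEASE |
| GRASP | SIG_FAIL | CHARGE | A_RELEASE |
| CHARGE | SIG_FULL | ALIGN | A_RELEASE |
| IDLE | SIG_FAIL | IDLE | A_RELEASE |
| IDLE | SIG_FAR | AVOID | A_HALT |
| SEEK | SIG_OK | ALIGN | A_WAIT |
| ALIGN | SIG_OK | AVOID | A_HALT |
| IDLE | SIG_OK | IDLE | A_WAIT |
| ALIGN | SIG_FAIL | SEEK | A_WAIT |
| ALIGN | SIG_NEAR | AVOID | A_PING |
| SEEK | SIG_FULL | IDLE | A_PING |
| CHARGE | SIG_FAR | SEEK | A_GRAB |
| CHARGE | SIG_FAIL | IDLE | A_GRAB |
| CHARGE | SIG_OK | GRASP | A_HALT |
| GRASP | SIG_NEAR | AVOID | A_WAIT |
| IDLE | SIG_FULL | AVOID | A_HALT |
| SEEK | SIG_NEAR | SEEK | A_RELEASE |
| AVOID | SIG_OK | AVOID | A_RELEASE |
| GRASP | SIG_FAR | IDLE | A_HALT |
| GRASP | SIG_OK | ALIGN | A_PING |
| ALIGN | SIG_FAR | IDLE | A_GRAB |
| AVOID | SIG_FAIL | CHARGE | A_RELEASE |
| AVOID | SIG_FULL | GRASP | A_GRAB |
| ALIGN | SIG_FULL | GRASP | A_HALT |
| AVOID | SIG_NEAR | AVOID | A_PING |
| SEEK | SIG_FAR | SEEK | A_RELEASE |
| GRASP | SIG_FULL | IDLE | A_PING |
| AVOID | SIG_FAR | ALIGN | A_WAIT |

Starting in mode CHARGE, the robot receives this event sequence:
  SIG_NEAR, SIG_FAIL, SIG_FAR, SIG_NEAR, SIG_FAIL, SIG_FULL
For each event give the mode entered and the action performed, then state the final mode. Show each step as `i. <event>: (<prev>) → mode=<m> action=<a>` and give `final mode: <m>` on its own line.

final mode: ALIGN

1. SIG_NEAR: (CHARGE) → mode=ALIGN action=A_RELEASE
2. SIG_FAIL: (ALIGN) → mode=SEEK action=A_WAIT
3. SIG_FAR: (SEEK) → mode=SEEK action=A_RELEASE
4. SIG_NEAR: (SEEK) → mode=SEEK action=A_RELEASE
5. SIG_FAIL: (SEEK) → mode=CHARGE action=A_RELEASE
6. SIG_FULL: (CHARGE) → mode=ALIGN action=A_RELEASE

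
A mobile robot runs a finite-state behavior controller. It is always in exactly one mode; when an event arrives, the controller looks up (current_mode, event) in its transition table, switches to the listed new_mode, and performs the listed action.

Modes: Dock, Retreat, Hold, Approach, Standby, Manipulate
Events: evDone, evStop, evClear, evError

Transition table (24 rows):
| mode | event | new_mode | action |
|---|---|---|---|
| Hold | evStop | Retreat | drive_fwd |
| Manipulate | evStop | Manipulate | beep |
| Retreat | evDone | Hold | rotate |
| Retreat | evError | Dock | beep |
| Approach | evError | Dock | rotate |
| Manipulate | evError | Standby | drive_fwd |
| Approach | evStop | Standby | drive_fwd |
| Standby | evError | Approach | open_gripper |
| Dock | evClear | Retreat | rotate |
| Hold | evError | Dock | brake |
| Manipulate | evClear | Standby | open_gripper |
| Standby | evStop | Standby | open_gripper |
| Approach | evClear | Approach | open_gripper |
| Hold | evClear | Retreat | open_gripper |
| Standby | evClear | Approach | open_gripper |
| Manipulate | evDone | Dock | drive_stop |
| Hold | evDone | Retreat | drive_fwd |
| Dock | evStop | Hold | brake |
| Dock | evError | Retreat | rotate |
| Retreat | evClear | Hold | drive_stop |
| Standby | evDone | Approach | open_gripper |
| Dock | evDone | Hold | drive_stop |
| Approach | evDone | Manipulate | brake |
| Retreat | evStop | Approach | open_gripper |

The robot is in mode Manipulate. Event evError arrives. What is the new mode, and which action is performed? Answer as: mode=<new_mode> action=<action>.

mode=Standby action=drive_fwd

current mode = Manipulate; filter table to that mode:
  (Manipulate, evStop) → (Manipulate, beep)
  (Manipulate, evError) → (Standby, drive_fwd)  ← event matches
  (Manipulate, evClear) → (Standby, open_gripper)
  (Manipulate, evDone) → (Dock, drive_stop)
event = evError selects (Standby, drive_fwd)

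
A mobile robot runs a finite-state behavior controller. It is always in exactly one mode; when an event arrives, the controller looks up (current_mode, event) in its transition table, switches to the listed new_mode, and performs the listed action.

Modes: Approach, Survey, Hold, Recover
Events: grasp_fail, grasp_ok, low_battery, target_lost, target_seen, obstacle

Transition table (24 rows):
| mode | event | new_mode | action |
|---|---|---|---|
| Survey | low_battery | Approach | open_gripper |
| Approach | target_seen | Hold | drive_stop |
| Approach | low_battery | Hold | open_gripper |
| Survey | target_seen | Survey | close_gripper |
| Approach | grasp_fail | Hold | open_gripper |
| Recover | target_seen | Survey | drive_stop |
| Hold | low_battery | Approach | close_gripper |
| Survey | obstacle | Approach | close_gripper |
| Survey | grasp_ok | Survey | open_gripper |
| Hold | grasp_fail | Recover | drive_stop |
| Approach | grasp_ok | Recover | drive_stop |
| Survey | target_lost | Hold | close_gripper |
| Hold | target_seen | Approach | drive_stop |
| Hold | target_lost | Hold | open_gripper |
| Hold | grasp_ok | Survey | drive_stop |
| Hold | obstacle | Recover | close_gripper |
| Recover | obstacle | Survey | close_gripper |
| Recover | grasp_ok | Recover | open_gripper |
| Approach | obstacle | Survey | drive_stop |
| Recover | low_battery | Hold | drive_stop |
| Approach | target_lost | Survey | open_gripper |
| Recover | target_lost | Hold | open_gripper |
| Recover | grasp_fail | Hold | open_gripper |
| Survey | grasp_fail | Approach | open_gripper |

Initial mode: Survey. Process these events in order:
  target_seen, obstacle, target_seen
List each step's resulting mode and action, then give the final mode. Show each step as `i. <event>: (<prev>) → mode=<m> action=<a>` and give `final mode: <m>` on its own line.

final mode: Hold

1. target_seen: (Survey) → mode=Survey action=close_gripper
2. obstacle: (Survey) → mode=Approach action=close_gripper
3. target_seen: (Approach) → mode=Hold action=drive_stop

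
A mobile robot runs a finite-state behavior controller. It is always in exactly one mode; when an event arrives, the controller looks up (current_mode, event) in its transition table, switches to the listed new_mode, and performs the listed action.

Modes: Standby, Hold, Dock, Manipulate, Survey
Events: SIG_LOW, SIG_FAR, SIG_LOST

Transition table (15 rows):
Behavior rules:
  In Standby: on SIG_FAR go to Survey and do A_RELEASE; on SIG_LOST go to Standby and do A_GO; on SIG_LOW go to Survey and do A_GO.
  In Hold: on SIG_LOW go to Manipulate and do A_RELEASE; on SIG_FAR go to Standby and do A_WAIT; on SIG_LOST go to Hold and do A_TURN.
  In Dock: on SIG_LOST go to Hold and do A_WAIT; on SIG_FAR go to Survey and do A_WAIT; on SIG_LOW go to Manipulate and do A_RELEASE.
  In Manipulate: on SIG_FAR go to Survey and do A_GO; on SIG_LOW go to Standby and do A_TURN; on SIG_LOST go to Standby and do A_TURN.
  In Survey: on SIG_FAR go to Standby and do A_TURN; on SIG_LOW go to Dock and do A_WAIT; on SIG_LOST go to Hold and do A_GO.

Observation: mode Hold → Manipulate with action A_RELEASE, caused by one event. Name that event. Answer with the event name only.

try SIG_LOW: (Hold, SIG_LOW) → (Manipulate, A_RELEASE)  ← matches
try SIG_FAR: (Hold, SIG_FAR) → (Standby, A_WAIT)
try SIG_LOST: (Hold, SIG_LOST) → (Hold, A_TURN)

SIG_LOW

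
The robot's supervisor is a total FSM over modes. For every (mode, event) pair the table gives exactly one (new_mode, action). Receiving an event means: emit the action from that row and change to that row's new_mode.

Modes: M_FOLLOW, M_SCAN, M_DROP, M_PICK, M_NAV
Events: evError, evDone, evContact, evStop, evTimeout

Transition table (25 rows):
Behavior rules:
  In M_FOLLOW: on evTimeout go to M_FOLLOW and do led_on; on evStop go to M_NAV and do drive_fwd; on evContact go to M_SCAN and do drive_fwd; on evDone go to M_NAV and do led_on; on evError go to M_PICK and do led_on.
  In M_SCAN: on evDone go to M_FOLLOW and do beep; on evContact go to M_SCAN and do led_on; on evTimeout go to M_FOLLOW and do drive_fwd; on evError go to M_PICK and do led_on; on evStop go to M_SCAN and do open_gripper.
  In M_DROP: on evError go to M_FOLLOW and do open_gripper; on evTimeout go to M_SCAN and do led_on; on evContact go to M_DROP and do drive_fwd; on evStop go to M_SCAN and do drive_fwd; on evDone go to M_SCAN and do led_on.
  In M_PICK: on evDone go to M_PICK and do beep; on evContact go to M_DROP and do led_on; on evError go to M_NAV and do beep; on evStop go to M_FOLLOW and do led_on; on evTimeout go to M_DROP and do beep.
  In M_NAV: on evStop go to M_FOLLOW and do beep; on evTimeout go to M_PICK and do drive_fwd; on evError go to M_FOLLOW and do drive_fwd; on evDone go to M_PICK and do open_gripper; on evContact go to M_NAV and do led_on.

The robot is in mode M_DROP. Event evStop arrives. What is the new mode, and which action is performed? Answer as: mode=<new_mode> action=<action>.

mode=M_SCAN action=drive_fwd

current mode = M_DROP; filter table to that mode:
  (M_DROP, evError) → (M_FOLLOW, open_gripper)
  (M_DROP, evTimeout) → (M_SCAN, led_on)
  (M_DROP, evContact) → (M_DROP, drive_fwd)
  (M_DROP, evStop) → (M_SCAN, drive_fwd)  ← event matches
  (M_DROP, evDone) → (M_SCAN, led_on)
event = evStop selects (M_SCAN, drive_fwd)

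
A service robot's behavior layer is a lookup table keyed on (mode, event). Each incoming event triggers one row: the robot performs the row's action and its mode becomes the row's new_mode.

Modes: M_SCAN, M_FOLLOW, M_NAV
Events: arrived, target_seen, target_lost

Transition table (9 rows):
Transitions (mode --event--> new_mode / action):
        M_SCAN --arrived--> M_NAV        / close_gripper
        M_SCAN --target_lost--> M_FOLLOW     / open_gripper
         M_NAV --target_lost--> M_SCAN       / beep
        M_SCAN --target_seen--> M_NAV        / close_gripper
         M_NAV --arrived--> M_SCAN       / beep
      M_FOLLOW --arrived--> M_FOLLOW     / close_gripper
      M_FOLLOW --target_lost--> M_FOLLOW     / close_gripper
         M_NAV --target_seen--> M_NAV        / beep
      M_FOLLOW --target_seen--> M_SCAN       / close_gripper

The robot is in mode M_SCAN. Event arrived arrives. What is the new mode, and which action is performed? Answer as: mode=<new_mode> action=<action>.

mode=M_NAV action=close_gripper

current mode = M_SCAN; filter table to that mode:
  (M_SCAN, arrived) → (M_NAV, close_gripper)  ← event matches
  (M_SCAN, target_lost) → (M_FOLLOW, open_gripper)
  (M_SCAN, target_seen) → (M_NAV, close_gripper)
event = arrived selects (M_NAV, close_gripper)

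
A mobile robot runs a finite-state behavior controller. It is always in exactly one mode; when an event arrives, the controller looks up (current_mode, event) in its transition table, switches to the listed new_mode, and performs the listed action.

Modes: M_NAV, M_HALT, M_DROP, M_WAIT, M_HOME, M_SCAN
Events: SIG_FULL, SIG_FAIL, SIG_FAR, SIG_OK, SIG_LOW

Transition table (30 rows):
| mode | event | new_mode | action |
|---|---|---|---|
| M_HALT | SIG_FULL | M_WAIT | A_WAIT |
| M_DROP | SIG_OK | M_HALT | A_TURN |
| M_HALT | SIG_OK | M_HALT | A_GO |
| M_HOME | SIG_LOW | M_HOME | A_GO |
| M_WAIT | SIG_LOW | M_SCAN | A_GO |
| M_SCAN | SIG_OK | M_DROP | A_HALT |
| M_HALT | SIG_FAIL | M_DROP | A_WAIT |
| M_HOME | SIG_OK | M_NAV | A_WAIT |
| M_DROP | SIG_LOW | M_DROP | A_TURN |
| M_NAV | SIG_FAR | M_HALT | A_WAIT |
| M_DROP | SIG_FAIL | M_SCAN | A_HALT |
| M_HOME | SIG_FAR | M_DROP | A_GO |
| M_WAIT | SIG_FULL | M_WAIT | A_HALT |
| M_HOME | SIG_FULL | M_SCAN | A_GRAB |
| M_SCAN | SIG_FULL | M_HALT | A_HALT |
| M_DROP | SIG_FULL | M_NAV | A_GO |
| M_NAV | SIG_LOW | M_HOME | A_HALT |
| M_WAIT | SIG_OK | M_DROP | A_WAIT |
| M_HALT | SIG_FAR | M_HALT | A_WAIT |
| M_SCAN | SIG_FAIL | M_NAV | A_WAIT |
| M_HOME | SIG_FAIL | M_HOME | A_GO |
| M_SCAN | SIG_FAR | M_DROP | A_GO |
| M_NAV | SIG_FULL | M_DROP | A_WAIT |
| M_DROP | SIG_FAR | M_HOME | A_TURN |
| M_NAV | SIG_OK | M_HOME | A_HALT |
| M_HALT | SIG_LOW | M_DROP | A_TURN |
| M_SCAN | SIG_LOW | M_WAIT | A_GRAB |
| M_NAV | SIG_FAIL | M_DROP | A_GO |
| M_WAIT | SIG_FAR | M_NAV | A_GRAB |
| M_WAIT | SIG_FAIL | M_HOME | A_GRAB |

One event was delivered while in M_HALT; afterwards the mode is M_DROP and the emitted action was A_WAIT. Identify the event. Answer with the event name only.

try SIG_FULL: (M_HALT, SIG_FULL) → (M_WAIT, A_WAIT)
try SIG_FAIL: (M_HALT, SIG_FAIL) → (M_DROP, A_WAIT)  ← matches
try SIG_FAR: (M_HALT, SIG_FAR) → (M_HALT, A_WAIT)
try SIG_OK: (M_HALT, SIG_OK) → (M_HALT, A_GO)
try SIG_LOW: (M_HALT, SIG_LOW) → (M_DROP, A_TURN)

SIG_FAIL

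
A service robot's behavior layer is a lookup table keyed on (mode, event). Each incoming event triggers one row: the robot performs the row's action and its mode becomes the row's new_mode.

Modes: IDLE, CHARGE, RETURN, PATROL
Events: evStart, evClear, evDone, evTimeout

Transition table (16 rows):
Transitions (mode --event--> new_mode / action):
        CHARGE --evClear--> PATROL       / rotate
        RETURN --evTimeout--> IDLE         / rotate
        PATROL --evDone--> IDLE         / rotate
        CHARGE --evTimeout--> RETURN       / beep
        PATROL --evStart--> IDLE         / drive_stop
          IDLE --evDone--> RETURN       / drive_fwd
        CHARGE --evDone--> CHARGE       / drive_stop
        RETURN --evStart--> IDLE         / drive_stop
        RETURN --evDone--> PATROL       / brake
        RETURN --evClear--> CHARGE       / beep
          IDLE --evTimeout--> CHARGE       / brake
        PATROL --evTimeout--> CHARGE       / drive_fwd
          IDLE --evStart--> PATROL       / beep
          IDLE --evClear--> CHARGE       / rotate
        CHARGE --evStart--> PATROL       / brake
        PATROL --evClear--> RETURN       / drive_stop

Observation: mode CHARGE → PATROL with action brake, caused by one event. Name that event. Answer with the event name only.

try evStart: (CHARGE, evStart) → (PATROL, brake)  ← matches
try evClear: (CHARGE, evClear) → (PATROL, rotate)
try evDone: (CHARGE, evDone) → (CHARGE, drive_stop)
try evTimeout: (CHARGE, evTimeout) → (RETURN, beep)

evStart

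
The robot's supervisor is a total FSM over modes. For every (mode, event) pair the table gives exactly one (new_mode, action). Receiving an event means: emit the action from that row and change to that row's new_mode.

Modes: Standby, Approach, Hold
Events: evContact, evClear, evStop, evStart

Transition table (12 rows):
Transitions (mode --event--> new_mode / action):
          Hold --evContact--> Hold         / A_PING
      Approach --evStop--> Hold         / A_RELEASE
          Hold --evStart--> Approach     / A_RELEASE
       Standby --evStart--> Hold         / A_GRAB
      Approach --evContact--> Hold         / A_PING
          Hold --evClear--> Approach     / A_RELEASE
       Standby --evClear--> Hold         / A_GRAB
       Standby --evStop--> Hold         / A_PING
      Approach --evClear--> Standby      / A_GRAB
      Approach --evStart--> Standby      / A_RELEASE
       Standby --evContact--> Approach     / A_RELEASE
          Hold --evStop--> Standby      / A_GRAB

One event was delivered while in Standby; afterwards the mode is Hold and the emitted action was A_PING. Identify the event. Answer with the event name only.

evStop

try evContact: (Standby, evContact) → (Approach, A_RELEASE)
try evClear: (Standby, evClear) → (Hold, A_GRAB)
try evStop: (Standby, evStop) → (Hold, A_PING)  ← matches
try evStart: (Standby, evStart) → (Hold, A_GRAB)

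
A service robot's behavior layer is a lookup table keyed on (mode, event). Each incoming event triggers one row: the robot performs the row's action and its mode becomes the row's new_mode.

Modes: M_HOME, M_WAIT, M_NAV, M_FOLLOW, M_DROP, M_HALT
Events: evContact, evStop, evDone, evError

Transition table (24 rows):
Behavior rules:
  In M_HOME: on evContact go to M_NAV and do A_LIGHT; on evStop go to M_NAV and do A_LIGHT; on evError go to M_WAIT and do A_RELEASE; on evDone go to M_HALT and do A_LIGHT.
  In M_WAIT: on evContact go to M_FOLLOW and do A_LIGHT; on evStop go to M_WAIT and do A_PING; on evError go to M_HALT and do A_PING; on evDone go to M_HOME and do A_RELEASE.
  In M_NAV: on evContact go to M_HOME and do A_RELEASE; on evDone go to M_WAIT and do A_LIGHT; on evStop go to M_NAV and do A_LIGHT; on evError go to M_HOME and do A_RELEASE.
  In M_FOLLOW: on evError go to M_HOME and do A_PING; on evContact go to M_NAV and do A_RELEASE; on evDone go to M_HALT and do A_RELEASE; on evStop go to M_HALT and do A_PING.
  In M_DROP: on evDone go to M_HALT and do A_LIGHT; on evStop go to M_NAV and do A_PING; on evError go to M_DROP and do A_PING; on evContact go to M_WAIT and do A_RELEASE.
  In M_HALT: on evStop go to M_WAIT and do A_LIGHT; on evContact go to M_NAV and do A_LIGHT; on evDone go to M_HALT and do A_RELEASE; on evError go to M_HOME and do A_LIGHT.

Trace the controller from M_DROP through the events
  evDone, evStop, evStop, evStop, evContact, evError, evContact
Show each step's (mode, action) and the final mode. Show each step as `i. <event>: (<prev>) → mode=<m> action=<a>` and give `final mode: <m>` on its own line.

1. evDone: (M_DROP) → mode=M_HALT action=A_LIGHT
2. evStop: (M_HALT) → mode=M_WAIT action=A_LIGHT
3. evStop: (M_WAIT) → mode=M_WAIT action=A_PING
4. evStop: (M_WAIT) → mode=M_WAIT action=A_PING
5. evContact: (M_WAIT) → mode=M_FOLLOW action=A_LIGHT
6. evError: (M_FOLLOW) → mode=M_HOME action=A_PING
7. evContact: (M_HOME) → mode=M_NAV action=A_LIGHT

final mode: M_NAV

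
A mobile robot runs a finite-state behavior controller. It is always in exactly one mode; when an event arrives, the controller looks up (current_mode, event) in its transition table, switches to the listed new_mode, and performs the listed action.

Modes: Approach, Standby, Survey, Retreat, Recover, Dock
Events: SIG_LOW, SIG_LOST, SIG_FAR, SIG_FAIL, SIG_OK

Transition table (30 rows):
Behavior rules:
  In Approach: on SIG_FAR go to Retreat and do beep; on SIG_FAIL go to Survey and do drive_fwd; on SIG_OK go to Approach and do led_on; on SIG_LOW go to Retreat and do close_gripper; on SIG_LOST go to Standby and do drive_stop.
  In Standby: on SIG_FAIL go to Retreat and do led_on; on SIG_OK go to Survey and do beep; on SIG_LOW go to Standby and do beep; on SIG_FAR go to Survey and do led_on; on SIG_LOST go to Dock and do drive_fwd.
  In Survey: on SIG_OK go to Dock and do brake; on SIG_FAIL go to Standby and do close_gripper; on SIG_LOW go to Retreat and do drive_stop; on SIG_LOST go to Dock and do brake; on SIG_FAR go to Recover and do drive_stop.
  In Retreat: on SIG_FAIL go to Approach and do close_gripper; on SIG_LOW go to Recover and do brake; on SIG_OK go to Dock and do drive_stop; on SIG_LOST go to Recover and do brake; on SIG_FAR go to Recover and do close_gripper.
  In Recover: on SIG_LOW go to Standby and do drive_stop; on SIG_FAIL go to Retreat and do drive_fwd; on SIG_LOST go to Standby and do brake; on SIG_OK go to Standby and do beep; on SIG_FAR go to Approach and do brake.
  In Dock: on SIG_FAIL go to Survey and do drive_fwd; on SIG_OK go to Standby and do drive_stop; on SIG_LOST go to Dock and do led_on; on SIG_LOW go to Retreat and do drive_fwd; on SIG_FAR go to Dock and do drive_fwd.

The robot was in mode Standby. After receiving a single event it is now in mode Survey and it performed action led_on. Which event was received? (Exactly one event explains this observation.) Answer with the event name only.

SIG_FAR

try SIG_LOW: (Standby, SIG_LOW) → (Standby, beep)
try SIG_LOST: (Standby, SIG_LOST) → (Dock, drive_fwd)
try SIG_FAR: (Standby, SIG_FAR) → (Survey, led_on)  ← matches
try SIG_FAIL: (Standby, SIG_FAIL) → (Retreat, led_on)
try SIG_OK: (Standby, SIG_OK) → (Survey, beep)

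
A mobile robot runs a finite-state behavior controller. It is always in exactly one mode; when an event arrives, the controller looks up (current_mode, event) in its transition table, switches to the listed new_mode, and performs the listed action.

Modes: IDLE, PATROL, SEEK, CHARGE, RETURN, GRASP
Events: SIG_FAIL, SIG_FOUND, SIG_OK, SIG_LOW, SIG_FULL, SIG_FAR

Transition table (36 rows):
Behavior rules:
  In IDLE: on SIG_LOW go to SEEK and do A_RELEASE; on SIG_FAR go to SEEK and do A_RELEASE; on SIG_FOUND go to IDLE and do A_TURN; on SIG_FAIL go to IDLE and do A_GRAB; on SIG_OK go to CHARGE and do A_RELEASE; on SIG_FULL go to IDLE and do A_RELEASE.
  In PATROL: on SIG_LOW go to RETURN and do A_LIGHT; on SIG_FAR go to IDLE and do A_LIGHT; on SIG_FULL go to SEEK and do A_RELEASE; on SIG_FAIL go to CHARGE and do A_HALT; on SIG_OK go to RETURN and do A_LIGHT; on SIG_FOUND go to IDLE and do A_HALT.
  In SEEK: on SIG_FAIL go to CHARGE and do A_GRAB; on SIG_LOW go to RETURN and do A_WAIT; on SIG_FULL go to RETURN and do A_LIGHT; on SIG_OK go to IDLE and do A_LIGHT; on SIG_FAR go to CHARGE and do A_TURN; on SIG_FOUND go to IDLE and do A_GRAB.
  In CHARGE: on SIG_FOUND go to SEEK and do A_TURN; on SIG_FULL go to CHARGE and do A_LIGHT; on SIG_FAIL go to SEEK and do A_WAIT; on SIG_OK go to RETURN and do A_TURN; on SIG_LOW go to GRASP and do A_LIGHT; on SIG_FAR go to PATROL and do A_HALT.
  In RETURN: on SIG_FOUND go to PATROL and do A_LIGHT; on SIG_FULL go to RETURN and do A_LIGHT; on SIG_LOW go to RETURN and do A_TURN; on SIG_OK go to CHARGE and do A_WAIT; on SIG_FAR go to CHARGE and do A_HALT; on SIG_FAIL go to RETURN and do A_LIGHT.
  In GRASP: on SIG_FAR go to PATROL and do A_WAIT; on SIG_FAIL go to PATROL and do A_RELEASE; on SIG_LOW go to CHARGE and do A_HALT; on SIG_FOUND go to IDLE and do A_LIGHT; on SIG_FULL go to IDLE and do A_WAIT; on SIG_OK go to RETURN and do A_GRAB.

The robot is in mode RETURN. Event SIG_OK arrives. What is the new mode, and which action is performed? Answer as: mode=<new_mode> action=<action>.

current mode = RETURN; filter table to that mode:
  (RETURN, SIG_FOUND) → (PATROL, A_LIGHT)
  (RETURN, SIG_FULL) → (RETURN, A_LIGHT)
  (RETURN, SIG_LOW) → (RETURN, A_TURN)
  (RETURN, SIG_OK) → (CHARGE, A_WAIT)  ← event matches
  (RETURN, SIG_FAR) → (CHARGE, A_HALT)
  (RETURN, SIG_FAIL) → (RETURN, A_LIGHT)
event = SIG_OK selects (CHARGE, A_WAIT)

mode=CHARGE action=A_WAIT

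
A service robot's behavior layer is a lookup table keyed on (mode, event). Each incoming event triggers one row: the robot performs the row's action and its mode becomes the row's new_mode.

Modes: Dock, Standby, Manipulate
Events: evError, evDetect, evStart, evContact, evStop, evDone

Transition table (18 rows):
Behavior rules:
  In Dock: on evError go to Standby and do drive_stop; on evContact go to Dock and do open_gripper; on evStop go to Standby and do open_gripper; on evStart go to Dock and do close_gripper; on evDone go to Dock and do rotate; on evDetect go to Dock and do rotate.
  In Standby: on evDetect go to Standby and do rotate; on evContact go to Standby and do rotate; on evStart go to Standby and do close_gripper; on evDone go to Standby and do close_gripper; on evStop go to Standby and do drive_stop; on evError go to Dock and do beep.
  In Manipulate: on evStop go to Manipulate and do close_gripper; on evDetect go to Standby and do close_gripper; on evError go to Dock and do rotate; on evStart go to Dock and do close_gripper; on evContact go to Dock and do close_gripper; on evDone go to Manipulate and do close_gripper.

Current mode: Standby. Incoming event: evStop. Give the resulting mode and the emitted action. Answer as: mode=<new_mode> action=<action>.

current mode = Standby; filter table to that mode:
  (Standby, evDetect) → (Standby, rotate)
  (Standby, evContact) → (Standby, rotate)
  (Standby, evStart) → (Standby, close_gripper)
  (Standby, evDone) → (Standby, close_gripper)
  (Standby, evStop) → (Standby, drive_stop)  ← event matches
  (Standby, evError) → (Dock, beep)
event = evStop selects (Standby, drive_stop)

mode=Standby action=drive_stop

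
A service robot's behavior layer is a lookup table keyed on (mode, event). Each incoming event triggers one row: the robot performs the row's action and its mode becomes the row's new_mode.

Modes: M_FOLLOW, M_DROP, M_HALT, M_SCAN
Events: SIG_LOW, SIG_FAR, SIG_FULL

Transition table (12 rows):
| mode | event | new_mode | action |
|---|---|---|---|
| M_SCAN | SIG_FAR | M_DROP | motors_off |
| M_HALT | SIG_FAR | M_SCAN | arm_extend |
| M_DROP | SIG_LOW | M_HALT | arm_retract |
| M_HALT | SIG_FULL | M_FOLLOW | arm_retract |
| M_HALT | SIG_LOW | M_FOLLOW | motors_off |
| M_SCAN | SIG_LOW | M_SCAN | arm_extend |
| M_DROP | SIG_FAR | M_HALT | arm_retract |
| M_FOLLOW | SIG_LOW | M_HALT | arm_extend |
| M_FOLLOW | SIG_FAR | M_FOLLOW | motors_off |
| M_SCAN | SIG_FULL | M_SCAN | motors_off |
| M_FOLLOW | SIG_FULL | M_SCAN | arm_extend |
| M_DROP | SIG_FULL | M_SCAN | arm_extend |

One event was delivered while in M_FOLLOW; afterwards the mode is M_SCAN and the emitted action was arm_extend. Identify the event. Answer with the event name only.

SIG_FULL

try SIG_LOW: (M_FOLLOW, SIG_LOW) → (M_HALT, arm_extend)
try SIG_FAR: (M_FOLLOW, SIG_FAR) → (M_FOLLOW, motors_off)
try SIG_FULL: (M_FOLLOW, SIG_FULL) → (M_SCAN, arm_extend)  ← matches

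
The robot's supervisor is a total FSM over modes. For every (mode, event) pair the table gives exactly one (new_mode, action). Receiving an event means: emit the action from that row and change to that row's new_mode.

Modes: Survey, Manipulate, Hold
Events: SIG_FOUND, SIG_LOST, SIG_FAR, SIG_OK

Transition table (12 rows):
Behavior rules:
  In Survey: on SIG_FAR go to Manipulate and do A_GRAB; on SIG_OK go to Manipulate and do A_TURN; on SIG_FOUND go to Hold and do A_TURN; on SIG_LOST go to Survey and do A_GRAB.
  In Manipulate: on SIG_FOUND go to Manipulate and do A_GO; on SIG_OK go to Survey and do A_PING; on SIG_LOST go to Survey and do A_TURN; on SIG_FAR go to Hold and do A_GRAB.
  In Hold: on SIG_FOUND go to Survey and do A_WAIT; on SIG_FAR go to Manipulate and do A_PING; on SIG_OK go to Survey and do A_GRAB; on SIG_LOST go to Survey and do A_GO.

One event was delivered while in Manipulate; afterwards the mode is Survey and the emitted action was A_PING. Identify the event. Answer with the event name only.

SIG_OK

try SIG_FOUND: (Manipulate, SIG_FOUND) → (Manipulate, A_GO)
try SIG_LOST: (Manipulate, SIG_LOST) → (Survey, A_TURN)
try SIG_FAR: (Manipulate, SIG_FAR) → (Hold, A_GRAB)
try SIG_OK: (Manipulate, SIG_OK) → (Survey, A_PING)  ← matches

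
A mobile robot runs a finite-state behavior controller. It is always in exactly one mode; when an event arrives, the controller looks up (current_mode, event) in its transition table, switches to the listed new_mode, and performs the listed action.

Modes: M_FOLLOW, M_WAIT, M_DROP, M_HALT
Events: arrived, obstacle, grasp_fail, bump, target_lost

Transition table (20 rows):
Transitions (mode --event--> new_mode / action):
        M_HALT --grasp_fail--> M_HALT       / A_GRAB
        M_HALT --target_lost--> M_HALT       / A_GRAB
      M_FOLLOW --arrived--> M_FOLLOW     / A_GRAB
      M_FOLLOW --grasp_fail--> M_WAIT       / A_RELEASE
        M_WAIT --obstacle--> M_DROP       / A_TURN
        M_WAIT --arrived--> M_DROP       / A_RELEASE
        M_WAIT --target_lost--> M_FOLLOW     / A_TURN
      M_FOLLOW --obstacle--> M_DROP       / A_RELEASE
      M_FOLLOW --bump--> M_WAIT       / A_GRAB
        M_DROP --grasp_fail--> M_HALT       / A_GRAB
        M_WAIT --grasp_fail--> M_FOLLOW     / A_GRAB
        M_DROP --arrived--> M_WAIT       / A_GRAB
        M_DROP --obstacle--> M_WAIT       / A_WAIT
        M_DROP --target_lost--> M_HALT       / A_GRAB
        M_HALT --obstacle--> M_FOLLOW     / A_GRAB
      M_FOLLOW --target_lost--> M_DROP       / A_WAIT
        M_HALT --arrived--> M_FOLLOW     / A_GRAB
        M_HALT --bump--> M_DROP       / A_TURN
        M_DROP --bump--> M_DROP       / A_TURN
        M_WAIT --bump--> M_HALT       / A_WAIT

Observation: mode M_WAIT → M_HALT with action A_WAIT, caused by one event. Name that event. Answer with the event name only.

try arrived: (M_WAIT, arrived) → (M_DROP, A_RELEASE)
try obstacle: (M_WAIT, obstacle) → (M_DROP, A_TURN)
try grasp_fail: (M_WAIT, grasp_fail) → (M_FOLLOW, A_GRAB)
try bump: (M_WAIT, bump) → (M_HALT, A_WAIT)  ← matches
try target_lost: (M_WAIT, target_lost) → (M_FOLLOW, A_TURN)

bump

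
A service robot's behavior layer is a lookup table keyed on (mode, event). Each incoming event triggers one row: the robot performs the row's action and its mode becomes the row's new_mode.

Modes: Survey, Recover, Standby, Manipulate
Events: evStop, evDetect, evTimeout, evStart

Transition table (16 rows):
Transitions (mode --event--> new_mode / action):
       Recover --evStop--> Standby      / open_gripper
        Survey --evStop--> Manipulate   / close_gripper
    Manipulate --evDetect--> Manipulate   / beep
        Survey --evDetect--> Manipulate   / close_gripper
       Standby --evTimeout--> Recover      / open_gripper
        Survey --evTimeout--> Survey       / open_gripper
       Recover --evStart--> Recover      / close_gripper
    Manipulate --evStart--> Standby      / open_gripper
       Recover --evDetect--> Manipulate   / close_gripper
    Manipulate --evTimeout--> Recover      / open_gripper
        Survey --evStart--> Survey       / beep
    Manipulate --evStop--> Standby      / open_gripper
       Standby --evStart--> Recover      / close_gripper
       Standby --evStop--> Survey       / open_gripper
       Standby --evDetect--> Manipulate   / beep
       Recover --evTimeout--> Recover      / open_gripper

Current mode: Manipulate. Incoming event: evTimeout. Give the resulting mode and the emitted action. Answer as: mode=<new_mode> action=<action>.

mode=Recover action=open_gripper

current mode = Manipulate; filter table to that mode:
  (Manipulate, evDetect) → (Manipulate, beep)
  (Manipulate, evStart) → (Standby, open_gripper)
  (Manipulate, evTimeout) → (Recover, open_gripper)  ← event matches
  (Manipulate, evStop) → (Standby, open_gripper)
event = evTimeout selects (Recover, open_gripper)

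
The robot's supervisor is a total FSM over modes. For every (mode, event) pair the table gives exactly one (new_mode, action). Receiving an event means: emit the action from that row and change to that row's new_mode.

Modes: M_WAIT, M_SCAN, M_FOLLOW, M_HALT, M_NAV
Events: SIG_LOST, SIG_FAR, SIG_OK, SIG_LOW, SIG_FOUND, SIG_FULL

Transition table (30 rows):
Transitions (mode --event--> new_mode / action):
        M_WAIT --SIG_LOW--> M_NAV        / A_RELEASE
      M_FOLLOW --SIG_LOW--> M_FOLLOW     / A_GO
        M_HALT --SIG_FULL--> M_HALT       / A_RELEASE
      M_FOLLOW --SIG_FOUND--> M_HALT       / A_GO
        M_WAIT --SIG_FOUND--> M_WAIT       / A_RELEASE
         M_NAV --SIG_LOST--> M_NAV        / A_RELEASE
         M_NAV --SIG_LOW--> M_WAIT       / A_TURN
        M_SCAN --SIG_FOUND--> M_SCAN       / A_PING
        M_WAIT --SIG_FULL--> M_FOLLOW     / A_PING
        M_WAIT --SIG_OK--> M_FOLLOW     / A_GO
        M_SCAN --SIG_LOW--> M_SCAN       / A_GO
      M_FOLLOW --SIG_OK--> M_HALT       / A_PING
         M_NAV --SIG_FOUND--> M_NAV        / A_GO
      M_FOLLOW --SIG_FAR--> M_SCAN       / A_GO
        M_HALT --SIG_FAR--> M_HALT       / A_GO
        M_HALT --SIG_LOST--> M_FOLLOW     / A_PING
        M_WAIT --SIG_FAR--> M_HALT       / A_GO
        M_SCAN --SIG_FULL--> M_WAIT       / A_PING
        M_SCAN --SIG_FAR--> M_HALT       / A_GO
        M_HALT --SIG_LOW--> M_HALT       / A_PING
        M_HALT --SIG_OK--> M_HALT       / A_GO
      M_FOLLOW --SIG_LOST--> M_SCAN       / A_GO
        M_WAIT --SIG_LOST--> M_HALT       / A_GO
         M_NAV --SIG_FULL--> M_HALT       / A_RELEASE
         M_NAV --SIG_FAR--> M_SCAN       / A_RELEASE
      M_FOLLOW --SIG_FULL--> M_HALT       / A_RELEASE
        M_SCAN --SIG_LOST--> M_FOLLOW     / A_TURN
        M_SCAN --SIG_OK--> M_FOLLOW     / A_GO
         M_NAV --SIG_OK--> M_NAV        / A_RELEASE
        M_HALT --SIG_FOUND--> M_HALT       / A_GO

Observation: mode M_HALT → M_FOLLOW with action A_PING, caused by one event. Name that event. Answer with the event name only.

try SIG_LOST: (M_HALT, SIG_LOST) → (M_FOLLOW, A_PING)  ← matches
try SIG_FAR: (M_HALT, SIG_FAR) → (M_HALT, A_GO)
try SIG_OK: (M_HALT, SIG_OK) → (M_HALT, A_GO)
try SIG_LOW: (M_HALT, SIG_LOW) → (M_HALT, A_PING)
try SIG_FOUND: (M_HALT, SIG_FOUND) → (M_HALT, A_GO)
try SIG_FULL: (M_HALT, SIG_FULL) → (M_HALT, A_RELEASE)

SIG_LOST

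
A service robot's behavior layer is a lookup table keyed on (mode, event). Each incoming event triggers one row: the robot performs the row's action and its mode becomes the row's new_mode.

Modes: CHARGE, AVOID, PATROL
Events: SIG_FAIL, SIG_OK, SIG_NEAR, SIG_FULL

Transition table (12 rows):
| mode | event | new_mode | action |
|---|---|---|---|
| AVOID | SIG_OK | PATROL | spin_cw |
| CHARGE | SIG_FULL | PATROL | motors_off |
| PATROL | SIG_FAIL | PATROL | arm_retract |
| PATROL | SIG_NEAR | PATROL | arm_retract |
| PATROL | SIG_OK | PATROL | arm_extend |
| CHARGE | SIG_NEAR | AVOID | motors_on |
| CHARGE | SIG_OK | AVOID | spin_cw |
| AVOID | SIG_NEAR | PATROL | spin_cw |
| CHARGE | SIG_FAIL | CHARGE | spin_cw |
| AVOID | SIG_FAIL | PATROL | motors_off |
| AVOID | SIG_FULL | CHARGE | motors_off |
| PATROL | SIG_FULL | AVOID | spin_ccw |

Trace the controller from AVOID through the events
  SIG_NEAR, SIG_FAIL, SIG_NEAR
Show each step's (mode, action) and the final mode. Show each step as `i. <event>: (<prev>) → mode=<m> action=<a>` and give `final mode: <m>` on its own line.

1. SIG_NEAR: (AVOID) → mode=PATROL action=spin_cw
2. SIG_FAIL: (PATROL) → mode=PATROL action=arm_retract
3. SIG_NEAR: (PATROL) → mode=PATROL action=arm_retract

final mode: PATROL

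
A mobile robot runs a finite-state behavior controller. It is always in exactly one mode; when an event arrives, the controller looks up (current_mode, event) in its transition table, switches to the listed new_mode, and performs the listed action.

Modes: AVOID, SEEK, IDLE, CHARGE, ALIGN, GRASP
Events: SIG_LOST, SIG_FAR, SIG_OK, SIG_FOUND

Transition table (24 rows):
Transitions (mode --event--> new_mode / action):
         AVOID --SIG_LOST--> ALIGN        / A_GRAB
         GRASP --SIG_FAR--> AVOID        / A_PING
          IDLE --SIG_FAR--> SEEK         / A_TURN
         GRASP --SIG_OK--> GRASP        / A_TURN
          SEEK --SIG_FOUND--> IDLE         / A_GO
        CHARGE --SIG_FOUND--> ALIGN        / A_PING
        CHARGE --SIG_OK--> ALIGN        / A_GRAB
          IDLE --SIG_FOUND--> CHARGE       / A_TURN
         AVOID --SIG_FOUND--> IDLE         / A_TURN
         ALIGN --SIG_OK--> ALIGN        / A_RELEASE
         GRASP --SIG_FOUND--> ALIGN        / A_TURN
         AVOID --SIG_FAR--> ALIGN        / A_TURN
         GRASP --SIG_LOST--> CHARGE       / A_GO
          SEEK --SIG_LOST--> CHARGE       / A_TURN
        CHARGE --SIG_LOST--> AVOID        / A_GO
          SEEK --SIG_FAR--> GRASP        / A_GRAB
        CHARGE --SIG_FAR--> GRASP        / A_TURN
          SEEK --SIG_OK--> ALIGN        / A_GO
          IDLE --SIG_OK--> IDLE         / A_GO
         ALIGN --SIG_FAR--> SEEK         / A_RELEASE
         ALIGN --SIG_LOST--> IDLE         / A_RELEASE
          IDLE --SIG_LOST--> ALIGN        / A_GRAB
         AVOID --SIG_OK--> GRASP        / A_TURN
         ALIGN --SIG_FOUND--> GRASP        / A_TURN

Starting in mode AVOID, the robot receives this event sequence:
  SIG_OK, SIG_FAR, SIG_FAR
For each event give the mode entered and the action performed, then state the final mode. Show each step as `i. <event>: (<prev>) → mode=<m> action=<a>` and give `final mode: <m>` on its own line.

1. SIG_OK: (AVOID) → mode=GRASP action=A_TURN
2. SIG_FAR: (GRASP) → mode=AVOID action=A_PING
3. SIG_FAR: (AVOID) → mode=ALIGN action=A_TURN

final mode: ALIGN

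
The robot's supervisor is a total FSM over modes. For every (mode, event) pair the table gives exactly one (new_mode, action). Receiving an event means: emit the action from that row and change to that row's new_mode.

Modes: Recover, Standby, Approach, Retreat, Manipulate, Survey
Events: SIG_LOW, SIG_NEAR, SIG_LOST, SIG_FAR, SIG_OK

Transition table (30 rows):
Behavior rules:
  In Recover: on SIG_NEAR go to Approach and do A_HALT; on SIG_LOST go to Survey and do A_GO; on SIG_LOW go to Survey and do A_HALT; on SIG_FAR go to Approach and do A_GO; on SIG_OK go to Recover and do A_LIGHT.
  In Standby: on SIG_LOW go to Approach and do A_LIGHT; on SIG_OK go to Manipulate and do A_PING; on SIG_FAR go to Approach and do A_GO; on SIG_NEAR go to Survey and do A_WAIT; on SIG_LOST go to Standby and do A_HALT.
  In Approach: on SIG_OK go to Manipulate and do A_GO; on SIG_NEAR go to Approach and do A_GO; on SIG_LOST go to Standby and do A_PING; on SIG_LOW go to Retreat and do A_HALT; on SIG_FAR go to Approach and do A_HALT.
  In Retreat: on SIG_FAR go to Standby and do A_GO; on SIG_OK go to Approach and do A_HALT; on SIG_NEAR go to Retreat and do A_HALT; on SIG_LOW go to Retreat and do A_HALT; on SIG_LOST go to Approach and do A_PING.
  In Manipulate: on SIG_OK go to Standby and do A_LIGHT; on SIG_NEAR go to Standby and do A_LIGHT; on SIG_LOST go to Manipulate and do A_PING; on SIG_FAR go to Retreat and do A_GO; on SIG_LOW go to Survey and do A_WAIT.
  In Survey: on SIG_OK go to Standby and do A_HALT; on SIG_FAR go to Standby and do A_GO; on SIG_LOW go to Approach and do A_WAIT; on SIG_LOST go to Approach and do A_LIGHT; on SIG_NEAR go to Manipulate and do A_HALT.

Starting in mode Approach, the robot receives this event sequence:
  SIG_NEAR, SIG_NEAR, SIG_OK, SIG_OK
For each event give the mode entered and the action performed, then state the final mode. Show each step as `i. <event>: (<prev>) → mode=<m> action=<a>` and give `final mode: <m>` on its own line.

1. SIG_NEAR: (Approach) → mode=Approach action=A_GO
2. SIG_NEAR: (Approach) → mode=Approach action=A_GO
3. SIG_OK: (Approach) → mode=Manipulate action=A_GO
4. SIG_OK: (Manipulate) → mode=Standby action=A_LIGHT

final mode: Standby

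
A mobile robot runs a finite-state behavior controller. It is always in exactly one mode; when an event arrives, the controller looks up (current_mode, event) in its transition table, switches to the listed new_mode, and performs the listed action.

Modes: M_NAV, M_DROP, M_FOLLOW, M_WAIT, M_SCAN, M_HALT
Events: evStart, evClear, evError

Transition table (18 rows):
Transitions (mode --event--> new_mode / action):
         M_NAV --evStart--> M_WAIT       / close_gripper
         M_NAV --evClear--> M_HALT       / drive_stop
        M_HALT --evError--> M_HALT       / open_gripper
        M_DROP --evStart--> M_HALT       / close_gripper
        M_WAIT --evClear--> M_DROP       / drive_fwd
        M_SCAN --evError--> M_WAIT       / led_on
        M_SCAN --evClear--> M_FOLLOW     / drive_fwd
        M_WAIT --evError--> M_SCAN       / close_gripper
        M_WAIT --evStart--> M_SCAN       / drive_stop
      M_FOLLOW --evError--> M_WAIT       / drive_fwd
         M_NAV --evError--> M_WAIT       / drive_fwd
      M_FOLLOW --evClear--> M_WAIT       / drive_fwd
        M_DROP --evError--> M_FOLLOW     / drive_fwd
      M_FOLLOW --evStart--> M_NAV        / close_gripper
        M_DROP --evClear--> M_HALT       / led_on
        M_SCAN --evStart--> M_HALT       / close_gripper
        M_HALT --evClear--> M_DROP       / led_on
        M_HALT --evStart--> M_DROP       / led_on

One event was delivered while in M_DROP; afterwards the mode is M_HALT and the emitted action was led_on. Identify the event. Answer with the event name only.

evClear

try evStart: (M_DROP, evStart) → (M_HALT, close_gripper)
try evClear: (M_DROP, evClear) → (M_HALT, led_on)  ← matches
try evError: (M_DROP, evError) → (M_FOLLOW, drive_fwd)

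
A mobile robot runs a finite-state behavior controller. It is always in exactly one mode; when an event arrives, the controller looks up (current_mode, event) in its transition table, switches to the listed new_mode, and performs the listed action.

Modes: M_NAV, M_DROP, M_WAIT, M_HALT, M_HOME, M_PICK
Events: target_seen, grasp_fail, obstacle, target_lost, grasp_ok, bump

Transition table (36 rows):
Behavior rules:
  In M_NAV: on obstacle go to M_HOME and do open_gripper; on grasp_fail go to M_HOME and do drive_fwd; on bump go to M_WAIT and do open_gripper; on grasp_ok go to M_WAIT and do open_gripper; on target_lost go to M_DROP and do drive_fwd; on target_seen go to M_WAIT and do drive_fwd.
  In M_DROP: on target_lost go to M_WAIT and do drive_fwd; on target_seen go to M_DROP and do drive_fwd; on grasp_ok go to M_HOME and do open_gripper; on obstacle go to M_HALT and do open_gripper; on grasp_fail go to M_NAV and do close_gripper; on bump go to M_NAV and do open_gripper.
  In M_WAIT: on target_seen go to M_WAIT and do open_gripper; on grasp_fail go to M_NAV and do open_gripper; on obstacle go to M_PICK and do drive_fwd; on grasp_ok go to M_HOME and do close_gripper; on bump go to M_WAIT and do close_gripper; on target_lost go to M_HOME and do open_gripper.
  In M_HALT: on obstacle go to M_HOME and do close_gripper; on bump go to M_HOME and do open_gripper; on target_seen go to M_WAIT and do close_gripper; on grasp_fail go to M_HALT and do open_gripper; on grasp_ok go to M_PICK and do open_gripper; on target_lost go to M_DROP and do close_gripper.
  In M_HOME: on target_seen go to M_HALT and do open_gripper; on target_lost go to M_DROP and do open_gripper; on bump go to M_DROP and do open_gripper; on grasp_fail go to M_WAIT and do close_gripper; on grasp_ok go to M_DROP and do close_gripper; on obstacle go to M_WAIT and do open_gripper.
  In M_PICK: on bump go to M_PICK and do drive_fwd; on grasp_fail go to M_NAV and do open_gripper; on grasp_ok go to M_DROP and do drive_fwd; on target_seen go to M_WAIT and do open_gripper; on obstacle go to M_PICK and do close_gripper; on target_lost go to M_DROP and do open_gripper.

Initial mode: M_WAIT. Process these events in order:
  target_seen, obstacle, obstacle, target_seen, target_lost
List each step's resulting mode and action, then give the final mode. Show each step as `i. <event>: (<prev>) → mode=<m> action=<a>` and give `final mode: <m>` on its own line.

1. target_seen: (M_WAIT) → mode=M_WAIT action=open_gripper
2. obstacle: (M_WAIT) → mode=M_PICK action=drive_fwd
3. obstacle: (M_PICK) → mode=M_PICK action=close_gripper
4. target_seen: (M_PICK) → mode=M_WAIT action=open_gripper
5. target_lost: (M_WAIT) → mode=M_HOME action=open_gripper

final mode: M_HOME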